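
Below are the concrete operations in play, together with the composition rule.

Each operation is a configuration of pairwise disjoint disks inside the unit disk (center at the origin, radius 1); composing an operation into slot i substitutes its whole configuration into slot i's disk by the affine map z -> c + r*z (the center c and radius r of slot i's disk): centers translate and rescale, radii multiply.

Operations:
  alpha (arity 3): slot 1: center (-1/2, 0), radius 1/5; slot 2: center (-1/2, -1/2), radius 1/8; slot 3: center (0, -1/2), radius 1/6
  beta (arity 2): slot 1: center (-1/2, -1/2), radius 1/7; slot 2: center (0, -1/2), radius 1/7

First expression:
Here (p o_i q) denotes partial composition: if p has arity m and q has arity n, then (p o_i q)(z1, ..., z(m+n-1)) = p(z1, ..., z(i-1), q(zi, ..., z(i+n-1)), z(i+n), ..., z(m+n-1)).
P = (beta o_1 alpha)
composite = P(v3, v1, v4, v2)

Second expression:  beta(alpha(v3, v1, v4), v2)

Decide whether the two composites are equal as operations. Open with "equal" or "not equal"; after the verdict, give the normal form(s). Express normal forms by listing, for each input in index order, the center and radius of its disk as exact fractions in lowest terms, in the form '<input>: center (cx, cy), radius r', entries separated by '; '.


Reducing the first expression gives v1: center (-4/7, -4/7), radius 1/56; v2: center (0, -1/2), radius 1/7; v3: center (-4/7, -1/2), radius 1/35; v4: center (-1/2, -4/7), radius 1/42
Reducing the second expression gives v1: center (-4/7, -4/7), radius 1/56; v2: center (0, -1/2), radius 1/7; v3: center (-4/7, -1/2), radius 1/35; v4: center (-1/2, -4/7), radius 1/42
Both agree, so they are equal.

equal; the common form is v1: center (-4/7, -4/7), radius 1/56; v2: center (0, -1/2), radius 1/7; v3: center (-4/7, -1/2), radius 1/35; v4: center (-1/2, -4/7), radius 1/42


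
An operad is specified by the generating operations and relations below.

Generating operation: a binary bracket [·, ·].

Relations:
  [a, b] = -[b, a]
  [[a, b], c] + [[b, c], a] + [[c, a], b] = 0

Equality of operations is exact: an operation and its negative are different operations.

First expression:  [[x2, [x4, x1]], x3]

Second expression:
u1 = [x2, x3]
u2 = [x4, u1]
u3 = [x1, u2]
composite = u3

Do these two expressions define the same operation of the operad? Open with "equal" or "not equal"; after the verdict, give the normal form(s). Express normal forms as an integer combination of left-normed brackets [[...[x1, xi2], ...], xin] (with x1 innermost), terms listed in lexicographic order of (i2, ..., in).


not equal: they reduce to [[[x1, x4], x2], x3] and -[[[x1, x2], x3], x4] + [[[x1, x3], x2], x4] + [[[x1, x4], x2], x3] - [[[x1, x4], x3], x2]


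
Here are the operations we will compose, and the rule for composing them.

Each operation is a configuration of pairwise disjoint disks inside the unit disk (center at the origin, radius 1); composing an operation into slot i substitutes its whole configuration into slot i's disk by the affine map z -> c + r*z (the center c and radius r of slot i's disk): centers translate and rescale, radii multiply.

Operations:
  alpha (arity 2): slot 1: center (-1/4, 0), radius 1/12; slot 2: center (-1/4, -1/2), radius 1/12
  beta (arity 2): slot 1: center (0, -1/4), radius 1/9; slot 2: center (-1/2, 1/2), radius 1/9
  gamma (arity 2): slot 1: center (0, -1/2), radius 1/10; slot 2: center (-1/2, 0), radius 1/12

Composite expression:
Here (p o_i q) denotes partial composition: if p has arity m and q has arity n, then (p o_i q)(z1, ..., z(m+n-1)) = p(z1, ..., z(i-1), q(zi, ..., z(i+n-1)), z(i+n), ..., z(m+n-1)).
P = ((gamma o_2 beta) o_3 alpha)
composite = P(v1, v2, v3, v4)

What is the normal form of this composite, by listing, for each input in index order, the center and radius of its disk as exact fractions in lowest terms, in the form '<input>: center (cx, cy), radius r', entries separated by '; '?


v1: center (0, -1/2), radius 1/10; v2: center (-1/2, -1/48), radius 1/108; v3: center (-235/432, 1/24), radius 1/1296; v4: center (-235/432, 1/27), radius 1/1296

Only the slot chain above each v matters under gamma; compose those maps.
tracing v1 down its 1-map path: center (0, -1/2), radius 1/10
tracing v2 down its 2-map path: center (-1/2, -1/48), radius 1/108
tracing v3 down its 3-map path: center (-235/432, 1/24), radius 1/1296
tracing v4 down its 3-map path: center (-235/432, 1/27), radius 1/1296


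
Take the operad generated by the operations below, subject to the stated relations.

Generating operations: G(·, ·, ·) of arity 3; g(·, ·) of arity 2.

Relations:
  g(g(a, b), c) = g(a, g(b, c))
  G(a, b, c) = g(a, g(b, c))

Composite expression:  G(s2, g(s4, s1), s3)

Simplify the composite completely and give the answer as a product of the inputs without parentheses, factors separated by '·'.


s2 · s4 · s1 · s3


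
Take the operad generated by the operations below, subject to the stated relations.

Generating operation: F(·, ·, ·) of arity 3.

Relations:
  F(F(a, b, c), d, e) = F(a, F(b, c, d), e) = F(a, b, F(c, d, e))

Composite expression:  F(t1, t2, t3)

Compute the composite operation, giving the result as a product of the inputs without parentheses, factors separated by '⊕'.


t1 ⊕ t2 ⊕ t3

Every regrouping of F is equal, so read the t-inputs in written order.
F(t1, t2, t3) collapses to t1 ⊕ t2 ⊕ t3


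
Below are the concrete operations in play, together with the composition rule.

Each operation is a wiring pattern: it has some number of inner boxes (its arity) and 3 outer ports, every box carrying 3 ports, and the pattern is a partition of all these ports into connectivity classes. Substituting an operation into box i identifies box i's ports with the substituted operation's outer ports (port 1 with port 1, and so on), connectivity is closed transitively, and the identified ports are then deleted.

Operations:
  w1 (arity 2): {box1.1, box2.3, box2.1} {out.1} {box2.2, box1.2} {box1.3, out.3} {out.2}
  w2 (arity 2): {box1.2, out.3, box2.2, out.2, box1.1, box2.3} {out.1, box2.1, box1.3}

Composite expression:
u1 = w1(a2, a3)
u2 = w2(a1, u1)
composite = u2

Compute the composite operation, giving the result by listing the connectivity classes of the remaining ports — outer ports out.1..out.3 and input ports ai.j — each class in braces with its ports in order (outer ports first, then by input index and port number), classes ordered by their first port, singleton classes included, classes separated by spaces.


{out.1, a1.3} {out.2, out.3, a1.1, a1.2, a2.3} {a2.1, a3.1, a3.3} {a2.2, a3.2}

Substituting into w2 glues patterns; closure does the rest.
stage w1: inputs (a2, a3), connectivity {out.1} {out.2} {out.3, a2.3} {a2.1, a3.1, a3.3} {a2.2, a3.2}, out.j its boundary
stage w2: inputs (a1, a2, a3), connectivity {out.1, a1.3} {out.2, out.3, a1.1, a1.2, a2.3} {a2.1, a3.1, a3.3} {a2.2, a3.2}, out.j its boundary


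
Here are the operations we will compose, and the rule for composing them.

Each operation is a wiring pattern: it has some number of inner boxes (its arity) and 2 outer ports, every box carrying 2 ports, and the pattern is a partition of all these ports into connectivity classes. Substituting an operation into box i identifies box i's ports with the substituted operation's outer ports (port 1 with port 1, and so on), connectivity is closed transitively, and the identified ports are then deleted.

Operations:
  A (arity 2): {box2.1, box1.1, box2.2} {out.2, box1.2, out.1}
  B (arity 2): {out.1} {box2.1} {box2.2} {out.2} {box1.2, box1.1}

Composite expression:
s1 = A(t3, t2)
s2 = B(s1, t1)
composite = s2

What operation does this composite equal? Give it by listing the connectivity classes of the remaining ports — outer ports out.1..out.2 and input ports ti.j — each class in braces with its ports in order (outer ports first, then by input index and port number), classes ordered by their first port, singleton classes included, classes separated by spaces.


{out.1} {out.2} {t1.1} {t1.2} {t2.1, t2.2, t3.1} {t3.2}

Substituting into B glues patterns; closure does the rest.
composing A on (t3, t2), with out.j its own outer ports: {out.1, out.2, t3.2} {t2.1, t2.2, t3.1}
composing B on (t3, t2, t1), with out.j its own outer ports: {out.1} {out.2} {t1.1} {t1.2} {t2.1, t2.2, t3.1} {t3.2}


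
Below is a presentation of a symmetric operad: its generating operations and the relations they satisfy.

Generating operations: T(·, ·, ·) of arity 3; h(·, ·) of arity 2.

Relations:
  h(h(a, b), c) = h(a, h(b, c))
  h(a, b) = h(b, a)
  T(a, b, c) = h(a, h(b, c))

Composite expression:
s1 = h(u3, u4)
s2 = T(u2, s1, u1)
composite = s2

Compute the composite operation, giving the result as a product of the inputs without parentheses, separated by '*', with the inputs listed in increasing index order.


u1 * u2 * u3 * u4

Key point: T commutes, so take the u-inputs in any fixed order.
h(u3, u4) flattens to u3 * u4
T(u2, h(u3, u4), u1) flattens to u2 * u3 * u4 * u1
the factors in increasing index order: u1 * u2 * u3 * u4


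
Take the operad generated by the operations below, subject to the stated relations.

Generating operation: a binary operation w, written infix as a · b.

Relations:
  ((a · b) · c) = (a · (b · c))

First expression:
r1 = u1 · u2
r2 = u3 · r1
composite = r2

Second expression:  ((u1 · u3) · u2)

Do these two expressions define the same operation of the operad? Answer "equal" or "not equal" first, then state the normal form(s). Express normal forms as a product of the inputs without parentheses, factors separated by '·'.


not equal; first: u3 · u1 · u2; second: u1 · u3 · u2

The first expression, normalized: u3 · u1 · u2
The second expression, normalized: u1 · u3 · u2
Distinct normal forms: not equal.


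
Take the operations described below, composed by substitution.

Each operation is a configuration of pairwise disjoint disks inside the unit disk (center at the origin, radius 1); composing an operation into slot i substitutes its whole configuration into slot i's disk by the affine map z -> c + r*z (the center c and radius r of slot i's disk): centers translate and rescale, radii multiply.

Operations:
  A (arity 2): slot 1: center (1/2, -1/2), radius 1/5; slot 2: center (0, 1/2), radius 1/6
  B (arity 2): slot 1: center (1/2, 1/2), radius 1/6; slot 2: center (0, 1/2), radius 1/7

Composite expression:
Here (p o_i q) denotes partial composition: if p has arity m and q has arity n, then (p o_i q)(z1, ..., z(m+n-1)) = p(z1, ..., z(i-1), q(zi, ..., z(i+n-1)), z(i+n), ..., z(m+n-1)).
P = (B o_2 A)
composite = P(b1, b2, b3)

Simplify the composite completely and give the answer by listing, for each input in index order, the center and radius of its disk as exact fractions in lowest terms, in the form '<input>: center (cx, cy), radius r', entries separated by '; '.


b1: center (1/2, 1/2), radius 1/6; b2: center (1/14, 3/7), radius 1/35; b3: center (0, 4/7), radius 1/42

Nesting under B composes maps z -> c + r*z down each b-path.
input b1: applying the 1 nested substitution gives center (1/2, 1/2), radius 1/6
input b2: applying the 2 nested substitutions gives center (1/14, 3/7), radius 1/35
input b3: applying the 2 nested substitutions gives center (0, 4/7), radius 1/42


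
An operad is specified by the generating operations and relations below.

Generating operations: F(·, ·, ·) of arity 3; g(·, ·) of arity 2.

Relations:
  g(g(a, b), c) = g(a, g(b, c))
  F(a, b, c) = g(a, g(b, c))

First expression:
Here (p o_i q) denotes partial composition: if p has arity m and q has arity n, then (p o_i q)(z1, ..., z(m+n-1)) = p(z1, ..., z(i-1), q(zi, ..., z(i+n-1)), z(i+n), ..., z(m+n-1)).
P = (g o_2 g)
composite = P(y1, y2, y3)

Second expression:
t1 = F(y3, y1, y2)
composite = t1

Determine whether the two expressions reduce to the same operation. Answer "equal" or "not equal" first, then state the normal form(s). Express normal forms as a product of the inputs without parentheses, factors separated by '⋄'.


Normal form of the first expression: y1 ⋄ y2 ⋄ y3
Normal form of the second expression: y3 ⋄ y1 ⋄ y2
The normal forms differ: not equal.

not equal; the first gives y1 ⋄ y2 ⋄ y3 and the second y3 ⋄ y1 ⋄ y2


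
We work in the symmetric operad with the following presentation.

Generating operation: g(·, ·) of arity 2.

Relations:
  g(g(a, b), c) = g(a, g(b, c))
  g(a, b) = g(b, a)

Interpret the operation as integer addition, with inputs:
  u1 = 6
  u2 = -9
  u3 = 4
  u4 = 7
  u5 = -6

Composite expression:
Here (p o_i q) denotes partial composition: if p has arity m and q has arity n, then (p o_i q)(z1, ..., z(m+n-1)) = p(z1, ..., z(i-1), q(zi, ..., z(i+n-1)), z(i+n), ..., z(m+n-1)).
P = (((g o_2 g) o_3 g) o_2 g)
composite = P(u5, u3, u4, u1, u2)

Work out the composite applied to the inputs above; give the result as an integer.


2


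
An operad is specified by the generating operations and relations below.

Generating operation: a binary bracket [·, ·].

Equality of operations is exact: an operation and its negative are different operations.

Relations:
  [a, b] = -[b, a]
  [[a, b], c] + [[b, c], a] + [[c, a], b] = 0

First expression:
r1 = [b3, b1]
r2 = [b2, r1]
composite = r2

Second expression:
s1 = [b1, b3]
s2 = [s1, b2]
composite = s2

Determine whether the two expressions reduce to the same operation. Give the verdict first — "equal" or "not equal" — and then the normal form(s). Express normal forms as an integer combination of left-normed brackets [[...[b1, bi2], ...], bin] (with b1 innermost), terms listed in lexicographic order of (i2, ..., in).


Normal form of the first expression: [[b1, b3], b2]
Normal form of the second expression: [[b1, b3], b2]
Identical normal forms: equal.

equal; both compose to [[b1, b3], b2]


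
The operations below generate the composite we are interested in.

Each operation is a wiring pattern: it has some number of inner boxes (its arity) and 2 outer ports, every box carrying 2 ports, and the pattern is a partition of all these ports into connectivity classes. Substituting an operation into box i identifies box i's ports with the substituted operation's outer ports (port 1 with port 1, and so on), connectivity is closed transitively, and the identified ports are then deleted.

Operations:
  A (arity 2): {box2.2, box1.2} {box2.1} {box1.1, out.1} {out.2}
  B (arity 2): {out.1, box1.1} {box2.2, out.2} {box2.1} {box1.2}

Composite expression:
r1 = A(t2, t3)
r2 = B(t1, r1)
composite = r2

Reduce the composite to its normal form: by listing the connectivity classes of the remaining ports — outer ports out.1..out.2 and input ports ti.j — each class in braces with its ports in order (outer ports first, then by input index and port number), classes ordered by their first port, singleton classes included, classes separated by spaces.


{out.1, t1.1} {out.2} {t1.2} {t2.1} {t2.2, t3.2} {t3.1}

Two ports join when wires chain via B-identified ports.
through A, on inputs (t2, t3): {out.1, t2.1} {out.2} {t2.2, t3.2} {t3.1} (out.j = stage outer ports)
through B, on inputs (t1, t2, t3): {out.1, t1.1} {out.2} {t1.2} {t2.1} {t2.2, t3.2} {t3.1} (out.j = stage outer ports)


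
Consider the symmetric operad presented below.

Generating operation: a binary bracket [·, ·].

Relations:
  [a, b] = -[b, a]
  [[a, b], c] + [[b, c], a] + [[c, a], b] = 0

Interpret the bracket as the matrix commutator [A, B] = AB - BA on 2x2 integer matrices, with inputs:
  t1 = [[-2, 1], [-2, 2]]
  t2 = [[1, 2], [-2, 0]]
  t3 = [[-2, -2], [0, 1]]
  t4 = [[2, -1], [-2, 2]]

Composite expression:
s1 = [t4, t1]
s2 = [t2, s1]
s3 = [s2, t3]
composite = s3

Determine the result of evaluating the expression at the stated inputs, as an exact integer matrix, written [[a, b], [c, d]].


[[-48, -92], [72, 48]]

[t4, t1] = [[4, -4], [8, -4]]
[t2, [t4, t1]] = [[8, -20], [-24, -8]]
[[t2, [t4, t1]], t3] = [[-48, -92], [72, 48]]


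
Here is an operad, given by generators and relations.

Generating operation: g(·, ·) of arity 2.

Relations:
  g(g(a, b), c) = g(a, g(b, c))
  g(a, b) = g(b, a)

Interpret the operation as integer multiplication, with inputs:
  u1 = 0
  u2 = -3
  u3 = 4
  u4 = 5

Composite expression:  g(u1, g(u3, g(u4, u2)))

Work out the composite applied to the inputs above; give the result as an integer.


0

g(u4, u2) = -15
g(u3, g(u4, u2)) = -60
g(u1, g(u3, g(u4, u2))) = 0


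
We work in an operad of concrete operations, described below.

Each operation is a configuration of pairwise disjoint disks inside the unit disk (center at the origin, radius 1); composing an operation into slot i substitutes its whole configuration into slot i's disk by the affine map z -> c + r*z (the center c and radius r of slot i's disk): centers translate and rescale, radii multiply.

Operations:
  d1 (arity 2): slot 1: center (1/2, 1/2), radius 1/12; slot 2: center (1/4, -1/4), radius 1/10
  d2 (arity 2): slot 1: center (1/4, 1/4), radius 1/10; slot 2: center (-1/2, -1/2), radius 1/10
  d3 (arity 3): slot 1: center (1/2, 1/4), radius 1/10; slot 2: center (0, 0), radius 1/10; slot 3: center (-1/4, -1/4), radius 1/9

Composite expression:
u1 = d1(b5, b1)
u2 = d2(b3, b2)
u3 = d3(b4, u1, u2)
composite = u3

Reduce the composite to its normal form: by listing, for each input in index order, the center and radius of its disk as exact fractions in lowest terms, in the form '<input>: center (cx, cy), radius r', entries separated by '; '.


b1: center (1/40, -1/40), radius 1/100; b2: center (-11/36, -11/36), radius 1/90; b3: center (-2/9, -2/9), radius 1/90; b4: center (1/2, 1/4), radius 1/10; b5: center (1/20, 1/20), radius 1/120

Affine substitution under d3: radii multiply and b-centers shift.
tracing b4 down its 1-map path: center (1/2, 1/4), radius 1/10
tracing b5 down its 2-map path: center (1/20, 1/20), radius 1/120
tracing b1 down its 2-map path: center (1/40, -1/40), radius 1/100
tracing b3 down its 2-map path: center (-2/9, -2/9), radius 1/90
tracing b2 down its 2-map path: center (-11/36, -11/36), radius 1/90


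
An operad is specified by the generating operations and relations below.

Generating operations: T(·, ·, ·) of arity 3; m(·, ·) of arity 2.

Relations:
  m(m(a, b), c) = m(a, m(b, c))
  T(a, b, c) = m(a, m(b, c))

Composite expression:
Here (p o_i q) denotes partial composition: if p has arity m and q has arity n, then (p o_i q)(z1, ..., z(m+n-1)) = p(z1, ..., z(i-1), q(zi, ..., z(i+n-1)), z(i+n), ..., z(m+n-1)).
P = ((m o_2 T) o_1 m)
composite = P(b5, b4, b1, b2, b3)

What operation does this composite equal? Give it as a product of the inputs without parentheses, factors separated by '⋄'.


b5 ⋄ b4 ⋄ b1 ⋄ b2 ⋄ b3

Associativity of m dissolves the nesting; only the b-input order survives.
m(b5, b4) reduces to b5 ⋄ b4
T(b1, b2, b3) reduces to b1 ⋄ b2 ⋄ b3
m(m(b5, b4), T(b1, b2, b3)) reduces to b5 ⋄ b4 ⋄ b1 ⋄ b2 ⋄ b3


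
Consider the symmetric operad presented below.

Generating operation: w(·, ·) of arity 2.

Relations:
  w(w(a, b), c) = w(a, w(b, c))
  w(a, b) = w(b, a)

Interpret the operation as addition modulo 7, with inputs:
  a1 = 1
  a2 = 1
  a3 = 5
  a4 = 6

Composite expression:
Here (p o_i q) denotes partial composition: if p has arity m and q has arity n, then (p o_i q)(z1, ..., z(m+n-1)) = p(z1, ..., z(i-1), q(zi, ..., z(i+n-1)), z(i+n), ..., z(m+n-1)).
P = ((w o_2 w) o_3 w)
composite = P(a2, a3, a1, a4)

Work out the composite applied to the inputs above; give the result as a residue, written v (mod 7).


6 (mod 7)


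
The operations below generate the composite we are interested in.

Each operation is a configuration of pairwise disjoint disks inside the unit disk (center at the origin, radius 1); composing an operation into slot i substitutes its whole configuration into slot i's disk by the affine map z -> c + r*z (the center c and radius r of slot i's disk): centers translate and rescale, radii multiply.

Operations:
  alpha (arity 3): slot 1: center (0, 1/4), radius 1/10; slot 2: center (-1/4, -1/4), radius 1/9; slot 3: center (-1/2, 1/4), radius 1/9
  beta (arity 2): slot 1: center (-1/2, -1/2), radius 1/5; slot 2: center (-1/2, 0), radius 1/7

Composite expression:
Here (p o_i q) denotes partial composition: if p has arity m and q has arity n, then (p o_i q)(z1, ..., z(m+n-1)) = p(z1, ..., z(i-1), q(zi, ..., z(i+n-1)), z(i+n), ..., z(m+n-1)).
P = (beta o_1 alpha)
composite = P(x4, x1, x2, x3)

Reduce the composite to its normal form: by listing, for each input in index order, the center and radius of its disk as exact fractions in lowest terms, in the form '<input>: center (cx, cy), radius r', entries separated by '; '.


x1: center (-11/20, -11/20), radius 1/45; x2: center (-3/5, -9/20), radius 1/45; x3: center (-1/2, 0), radius 1/7; x4: center (-1/2, -9/20), radius 1/50

Each x-disk chains the slot maps above it in beta; radii multiply.
tracing x4 down its 2-map path: center (-1/2, -9/20), radius 1/50
tracing x1 down its 2-map path: center (-11/20, -11/20), radius 1/45
tracing x2 down its 2-map path: center (-3/5, -9/20), radius 1/45
tracing x3 down its 1-map path: center (-1/2, 0), radius 1/7


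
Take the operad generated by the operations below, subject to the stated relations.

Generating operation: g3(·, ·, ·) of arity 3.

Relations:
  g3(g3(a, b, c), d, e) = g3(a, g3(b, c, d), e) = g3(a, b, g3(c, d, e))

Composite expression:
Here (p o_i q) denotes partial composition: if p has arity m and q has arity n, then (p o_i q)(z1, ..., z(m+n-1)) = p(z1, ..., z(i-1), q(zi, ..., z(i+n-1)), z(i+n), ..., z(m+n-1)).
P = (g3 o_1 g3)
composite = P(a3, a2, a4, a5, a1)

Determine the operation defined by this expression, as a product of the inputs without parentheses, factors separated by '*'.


a3 * a2 * a4 * a5 * a1

All parenthesizations of g3 agree; list the a-inputs left to right.
g3(a3, a2, a4) collapses to a3 * a2 * a4
g3(g3(a3, a2, a4), a5, a1) collapses to a3 * a2 * a4 * a5 * a1


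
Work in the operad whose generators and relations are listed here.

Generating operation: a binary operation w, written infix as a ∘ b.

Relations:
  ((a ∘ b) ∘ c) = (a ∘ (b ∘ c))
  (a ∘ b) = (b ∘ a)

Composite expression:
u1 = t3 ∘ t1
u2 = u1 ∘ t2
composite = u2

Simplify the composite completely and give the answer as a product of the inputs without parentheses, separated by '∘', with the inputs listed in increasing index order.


t1 ∘ t2 ∘ t3

With w associative and commutative, the t-input set is all that matters.
(t3 ∘ t1) collapses to t3 ∘ t1
((t3 ∘ t1) ∘ t2) collapses to t3 ∘ t1 ∘ t2
rearranged into index order: t1 ∘ t2 ∘ t3


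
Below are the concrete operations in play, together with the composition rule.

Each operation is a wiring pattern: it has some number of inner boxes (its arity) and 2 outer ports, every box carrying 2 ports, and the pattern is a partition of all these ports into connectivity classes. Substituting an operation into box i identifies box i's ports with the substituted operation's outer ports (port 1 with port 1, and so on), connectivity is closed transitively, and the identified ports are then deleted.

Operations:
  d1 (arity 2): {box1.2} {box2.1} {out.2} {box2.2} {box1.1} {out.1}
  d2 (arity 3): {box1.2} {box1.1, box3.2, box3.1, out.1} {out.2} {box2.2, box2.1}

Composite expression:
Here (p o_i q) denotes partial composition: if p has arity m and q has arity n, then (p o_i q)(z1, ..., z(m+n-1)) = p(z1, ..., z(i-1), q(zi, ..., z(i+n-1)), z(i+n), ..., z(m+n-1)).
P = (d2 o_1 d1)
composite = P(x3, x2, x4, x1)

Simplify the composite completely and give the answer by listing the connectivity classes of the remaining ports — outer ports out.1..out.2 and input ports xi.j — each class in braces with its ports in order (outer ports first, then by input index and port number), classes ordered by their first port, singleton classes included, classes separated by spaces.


{out.1, x1.1, x1.2} {out.2} {x2.1} {x2.2} {x3.1} {x3.2} {x4.1, x4.2}

Treat the ports identified at d2 as solder joints: merge, then drop.
d1 over (x3, x2) gives {out.1} {out.2} {x2.1} {x2.2} {x3.1} {x3.2}, out.j being that stage's outer ports
d2 over (x3, x2, x4, x1) gives {out.1, x1.1, x1.2} {out.2} {x2.1} {x2.2} {x3.1} {x3.2} {x4.1, x4.2}, out.j being that stage's outer ports


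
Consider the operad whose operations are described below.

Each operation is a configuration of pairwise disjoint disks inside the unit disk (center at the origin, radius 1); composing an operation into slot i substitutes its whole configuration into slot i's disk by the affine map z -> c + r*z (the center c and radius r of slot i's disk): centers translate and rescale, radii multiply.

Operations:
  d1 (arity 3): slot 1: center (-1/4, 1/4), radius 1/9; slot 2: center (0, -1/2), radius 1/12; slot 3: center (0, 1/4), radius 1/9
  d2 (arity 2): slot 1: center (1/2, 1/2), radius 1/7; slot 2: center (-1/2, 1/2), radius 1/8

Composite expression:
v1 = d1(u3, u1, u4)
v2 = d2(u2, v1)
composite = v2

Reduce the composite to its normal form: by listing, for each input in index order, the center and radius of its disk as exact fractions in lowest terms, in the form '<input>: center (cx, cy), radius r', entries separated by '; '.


u1: center (-1/2, 7/16), radius 1/96; u2: center (1/2, 1/2), radius 1/7; u3: center (-17/32, 17/32), radius 1/72; u4: center (-1/2, 17/32), radius 1/72

Affine substitution under d2: radii multiply and u-centers shift.
u2: after 1 affine step, its disk has center (1/2, 1/2), radius 1/7
u3: after 2 affine steps, its disk has center (-17/32, 17/32), radius 1/72
u1: after 2 affine steps, its disk has center (-1/2, 7/16), radius 1/96
u4: after 2 affine steps, its disk has center (-1/2, 17/32), radius 1/72


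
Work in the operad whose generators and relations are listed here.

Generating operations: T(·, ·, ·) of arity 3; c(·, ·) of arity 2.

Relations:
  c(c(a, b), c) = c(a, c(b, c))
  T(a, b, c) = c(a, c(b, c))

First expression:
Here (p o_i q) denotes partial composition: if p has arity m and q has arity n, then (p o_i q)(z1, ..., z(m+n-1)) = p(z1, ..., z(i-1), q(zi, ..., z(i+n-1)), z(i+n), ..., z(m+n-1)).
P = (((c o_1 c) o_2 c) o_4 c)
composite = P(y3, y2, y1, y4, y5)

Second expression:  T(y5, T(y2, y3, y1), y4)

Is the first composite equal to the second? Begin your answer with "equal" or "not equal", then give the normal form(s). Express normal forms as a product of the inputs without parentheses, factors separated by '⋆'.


In normal form, the first expression is y3 ⋆ y2 ⋆ y1 ⋆ y4 ⋆ y5
In normal form, the second expression is y5 ⋆ y2 ⋆ y3 ⋆ y1 ⋆ y4
They disagree, so not equal.

not equal — first y3 ⋆ y2 ⋆ y1 ⋆ y4 ⋆ y5, second y5 ⋆ y2 ⋆ y3 ⋆ y1 ⋆ y4


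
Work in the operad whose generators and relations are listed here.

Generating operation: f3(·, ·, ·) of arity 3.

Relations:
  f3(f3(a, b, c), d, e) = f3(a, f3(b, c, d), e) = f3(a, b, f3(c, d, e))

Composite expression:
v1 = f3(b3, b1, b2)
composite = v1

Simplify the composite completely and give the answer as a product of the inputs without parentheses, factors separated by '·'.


b3 · b1 · b2

The f3-tree's shape is irrelevant; the b-reading-order decides.
f3(b3, b1, b2) spells out as b3 · b1 · b2


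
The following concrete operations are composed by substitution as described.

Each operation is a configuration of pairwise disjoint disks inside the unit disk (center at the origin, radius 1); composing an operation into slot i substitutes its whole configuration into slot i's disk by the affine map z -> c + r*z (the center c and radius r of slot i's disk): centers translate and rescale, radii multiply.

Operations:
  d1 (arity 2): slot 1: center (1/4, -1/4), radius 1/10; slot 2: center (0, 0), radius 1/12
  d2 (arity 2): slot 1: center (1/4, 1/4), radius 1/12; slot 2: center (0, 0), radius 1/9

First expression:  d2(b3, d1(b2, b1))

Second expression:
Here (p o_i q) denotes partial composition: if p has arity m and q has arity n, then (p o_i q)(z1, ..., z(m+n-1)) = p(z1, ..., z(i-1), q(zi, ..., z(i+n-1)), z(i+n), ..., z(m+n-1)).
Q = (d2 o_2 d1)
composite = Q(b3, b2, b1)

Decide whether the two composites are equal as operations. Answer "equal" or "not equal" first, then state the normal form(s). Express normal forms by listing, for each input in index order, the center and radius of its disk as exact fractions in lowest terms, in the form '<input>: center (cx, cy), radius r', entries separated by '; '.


equal; both compose to b1: center (0, 0), radius 1/108; b2: center (1/36, -1/36), radius 1/90; b3: center (1/4, 1/4), radius 1/12


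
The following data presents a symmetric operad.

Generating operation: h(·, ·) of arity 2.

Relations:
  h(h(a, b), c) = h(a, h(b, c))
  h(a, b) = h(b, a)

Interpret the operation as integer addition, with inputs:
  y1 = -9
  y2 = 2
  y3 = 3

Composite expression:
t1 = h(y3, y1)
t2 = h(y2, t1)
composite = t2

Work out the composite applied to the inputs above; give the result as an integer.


h(y3, y1) = -6
h(y2, h(y3, y1)) = -4

-4


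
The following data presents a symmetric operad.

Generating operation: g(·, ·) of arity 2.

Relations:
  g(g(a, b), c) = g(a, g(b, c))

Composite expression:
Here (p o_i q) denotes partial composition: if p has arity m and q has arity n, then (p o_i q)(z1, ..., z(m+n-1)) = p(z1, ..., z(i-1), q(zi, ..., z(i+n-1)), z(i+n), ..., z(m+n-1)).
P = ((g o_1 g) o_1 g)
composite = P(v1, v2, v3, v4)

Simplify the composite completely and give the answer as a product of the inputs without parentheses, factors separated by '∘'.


v1 ∘ v2 ∘ v3 ∘ v4

Key point: g is associative — brackets drop, the v-order remains.
g(v1, v2) unparenthesizes to v1 ∘ v2
g(g(v1, v2), v3) unparenthesizes to v1 ∘ v2 ∘ v3
g(g(g(v1, v2), v3), v4) unparenthesizes to v1 ∘ v2 ∘ v3 ∘ v4


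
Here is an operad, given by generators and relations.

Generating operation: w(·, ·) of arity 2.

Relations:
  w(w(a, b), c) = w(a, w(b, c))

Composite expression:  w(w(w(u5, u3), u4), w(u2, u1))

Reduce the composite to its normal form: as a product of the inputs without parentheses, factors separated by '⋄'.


u5 ⋄ u3 ⋄ u4 ⋄ u2 ⋄ u1


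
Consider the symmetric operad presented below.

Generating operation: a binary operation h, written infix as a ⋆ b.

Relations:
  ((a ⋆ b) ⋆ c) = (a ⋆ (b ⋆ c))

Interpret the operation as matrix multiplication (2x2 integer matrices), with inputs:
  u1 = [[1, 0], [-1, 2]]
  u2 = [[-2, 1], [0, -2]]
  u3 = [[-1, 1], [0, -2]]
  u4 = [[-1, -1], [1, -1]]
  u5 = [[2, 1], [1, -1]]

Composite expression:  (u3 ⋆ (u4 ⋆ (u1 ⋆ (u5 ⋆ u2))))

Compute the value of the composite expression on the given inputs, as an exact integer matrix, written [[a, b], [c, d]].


(u5 ⋆ u2) = [[-4, 0], [-2, 3]]
(u1 ⋆ (u5 ⋆ u2)) = [[-4, 0], [0, 6]]
(u4 ⋆ (u1 ⋆ (u5 ⋆ u2))) = [[4, -6], [-4, -6]]
(u3 ⋆ (u4 ⋆ (u1 ⋆ (u5 ⋆ u2)))) = [[-8, 0], [8, 12]]

[[-8, 0], [8, 12]]


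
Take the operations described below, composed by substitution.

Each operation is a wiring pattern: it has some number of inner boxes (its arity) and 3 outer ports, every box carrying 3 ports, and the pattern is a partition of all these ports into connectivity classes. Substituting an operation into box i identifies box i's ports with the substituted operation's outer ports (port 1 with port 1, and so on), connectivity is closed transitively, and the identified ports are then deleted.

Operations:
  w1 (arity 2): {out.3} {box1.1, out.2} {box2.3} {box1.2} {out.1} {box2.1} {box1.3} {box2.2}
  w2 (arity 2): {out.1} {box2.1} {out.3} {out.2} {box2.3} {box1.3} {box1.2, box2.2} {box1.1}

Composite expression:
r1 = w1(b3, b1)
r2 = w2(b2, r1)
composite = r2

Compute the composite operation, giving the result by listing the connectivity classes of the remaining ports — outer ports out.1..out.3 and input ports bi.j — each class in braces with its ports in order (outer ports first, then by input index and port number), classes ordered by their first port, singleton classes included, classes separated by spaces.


Two ports join when wires chain via w2-identified ports.
w1 over (b3, b1) gives {out.1} {out.2, b3.1} {out.3} {b1.1} {b1.2} {b1.3} {b3.2} {b3.3}, out.j being that stage's outer ports
w2 over (b2, b3, b1) gives {out.1} {out.2} {out.3} {b1.1} {b1.2} {b1.3} {b2.1} {b2.2, b3.1} {b2.3} {b3.2} {b3.3}, out.j being that stage's outer ports

{out.1} {out.2} {out.3} {b1.1} {b1.2} {b1.3} {b2.1} {b2.2, b3.1} {b2.3} {b3.2} {b3.3}


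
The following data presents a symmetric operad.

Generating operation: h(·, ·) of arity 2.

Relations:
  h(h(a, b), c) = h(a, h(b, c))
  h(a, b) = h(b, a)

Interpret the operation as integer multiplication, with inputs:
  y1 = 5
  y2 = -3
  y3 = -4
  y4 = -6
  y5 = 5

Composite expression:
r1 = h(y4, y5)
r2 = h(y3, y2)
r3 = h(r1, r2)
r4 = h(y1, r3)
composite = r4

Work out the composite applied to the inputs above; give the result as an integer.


-1800

h(y4, y5) = -30
h(y3, y2) = 12
h(h(y4, y5), h(y3, y2)) = -360
h(y1, h(h(y4, y5), h(y3, y2))) = -1800


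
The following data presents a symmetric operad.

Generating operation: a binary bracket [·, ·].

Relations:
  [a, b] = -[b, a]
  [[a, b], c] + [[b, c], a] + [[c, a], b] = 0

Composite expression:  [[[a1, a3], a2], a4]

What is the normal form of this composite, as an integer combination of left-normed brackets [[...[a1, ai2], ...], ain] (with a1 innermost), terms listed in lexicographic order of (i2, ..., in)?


[[[a1, a3], a2], a4]

Antisymmetry and Jacobi reduce to a1-anchored left-normed brackets.
Composite bracket: [[[a1, a3], a2], a4]
Full expansion: 8 signed words from ab - ba (2^3 = 8).
Collect the words opening with a1:
  word a1a3a2a4 has sign +1, contributing +[[[a1, a3], a2], a4]


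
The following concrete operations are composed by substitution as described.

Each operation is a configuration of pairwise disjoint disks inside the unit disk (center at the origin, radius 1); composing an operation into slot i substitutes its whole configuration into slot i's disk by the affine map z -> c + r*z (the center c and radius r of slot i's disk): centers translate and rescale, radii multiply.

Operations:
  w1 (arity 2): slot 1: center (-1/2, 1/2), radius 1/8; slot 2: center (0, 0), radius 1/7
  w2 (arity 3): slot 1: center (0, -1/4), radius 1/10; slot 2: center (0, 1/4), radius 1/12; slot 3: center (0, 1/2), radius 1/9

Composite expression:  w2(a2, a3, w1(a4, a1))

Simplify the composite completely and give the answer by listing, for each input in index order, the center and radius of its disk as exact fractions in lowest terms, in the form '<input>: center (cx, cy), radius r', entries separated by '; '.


a1: center (0, 1/2), radius 1/63; a2: center (0, -1/4), radius 1/10; a3: center (0, 1/4), radius 1/12; a4: center (-1/18, 5/9), radius 1/72

Below w2, radii multiply path by path; the a-disk centers shift.
a2 passes through 1 substitution, ending at center (0, -1/4), radius 1/10
a3 passes through 1 substitution, ending at center (0, 1/4), radius 1/12
a4 passes through 2 substitutions, ending at center (-1/18, 5/9), radius 1/72
a1 passes through 2 substitutions, ending at center (0, 1/2), radius 1/63


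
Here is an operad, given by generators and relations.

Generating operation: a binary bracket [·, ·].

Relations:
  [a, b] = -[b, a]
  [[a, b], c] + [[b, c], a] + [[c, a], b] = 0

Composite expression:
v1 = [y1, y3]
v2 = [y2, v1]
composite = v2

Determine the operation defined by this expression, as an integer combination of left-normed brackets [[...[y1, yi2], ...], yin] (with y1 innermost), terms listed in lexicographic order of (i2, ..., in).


-[[y1, y3], y2]

Expand each bracket as ab - ba; the y1-initial words give the coefficients.
Composite bracket: [y2, [y1, y3]]
Applying ab - ba throughout gives 4 signed words (2^2 = 4).
Collect the words opening with y1:
  from y1y3y2, sign -1: term -[[y1, y3], y2]


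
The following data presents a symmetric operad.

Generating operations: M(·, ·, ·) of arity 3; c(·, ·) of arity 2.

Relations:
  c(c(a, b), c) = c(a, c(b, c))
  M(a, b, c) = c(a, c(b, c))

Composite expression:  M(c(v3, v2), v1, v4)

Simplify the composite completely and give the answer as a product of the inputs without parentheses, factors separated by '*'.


v3 * v2 * v1 * v4

Every regrouping of M is equal, so read the v-inputs in written order.
c(v3, v2) collapses to v3 * v2
M(c(v3, v2), v1, v4) collapses to v3 * v2 * v1 * v4


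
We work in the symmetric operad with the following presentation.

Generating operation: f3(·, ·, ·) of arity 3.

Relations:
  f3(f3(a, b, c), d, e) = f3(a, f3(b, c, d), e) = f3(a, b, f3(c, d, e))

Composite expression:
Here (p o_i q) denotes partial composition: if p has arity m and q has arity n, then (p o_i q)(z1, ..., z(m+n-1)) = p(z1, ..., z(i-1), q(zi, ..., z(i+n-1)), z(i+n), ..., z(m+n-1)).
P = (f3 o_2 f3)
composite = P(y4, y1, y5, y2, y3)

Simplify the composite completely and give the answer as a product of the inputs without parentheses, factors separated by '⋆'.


y4 ⋆ y1 ⋆ y5 ⋆ y2 ⋆ y3

Key point: f3 is associative — brackets drop, the y-order remains.
f3(y1, y5, y2) linearizes to y1 ⋆ y5 ⋆ y2
f3(y4, f3(y1, y5, y2), y3) linearizes to y4 ⋆ y1 ⋆ y5 ⋆ y2 ⋆ y3


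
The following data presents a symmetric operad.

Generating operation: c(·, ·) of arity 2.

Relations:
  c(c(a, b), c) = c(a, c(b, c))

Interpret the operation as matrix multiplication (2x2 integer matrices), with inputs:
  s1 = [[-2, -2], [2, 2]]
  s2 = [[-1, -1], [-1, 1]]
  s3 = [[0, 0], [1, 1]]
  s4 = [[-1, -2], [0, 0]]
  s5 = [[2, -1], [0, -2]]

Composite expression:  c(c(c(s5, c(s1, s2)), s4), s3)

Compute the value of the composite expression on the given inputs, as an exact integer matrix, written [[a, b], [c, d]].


c(s1, s2) = [[4, 0], [-4, 0]]
c(s5, c(s1, s2)) = [[12, 0], [8, 0]]
c(c(s5, c(s1, s2)), s4) = [[-12, -24], [-8, -16]]
c(c(c(s5, c(s1, s2)), s4), s3) = [[-24, -24], [-16, -16]]

[[-24, -24], [-16, -16]]


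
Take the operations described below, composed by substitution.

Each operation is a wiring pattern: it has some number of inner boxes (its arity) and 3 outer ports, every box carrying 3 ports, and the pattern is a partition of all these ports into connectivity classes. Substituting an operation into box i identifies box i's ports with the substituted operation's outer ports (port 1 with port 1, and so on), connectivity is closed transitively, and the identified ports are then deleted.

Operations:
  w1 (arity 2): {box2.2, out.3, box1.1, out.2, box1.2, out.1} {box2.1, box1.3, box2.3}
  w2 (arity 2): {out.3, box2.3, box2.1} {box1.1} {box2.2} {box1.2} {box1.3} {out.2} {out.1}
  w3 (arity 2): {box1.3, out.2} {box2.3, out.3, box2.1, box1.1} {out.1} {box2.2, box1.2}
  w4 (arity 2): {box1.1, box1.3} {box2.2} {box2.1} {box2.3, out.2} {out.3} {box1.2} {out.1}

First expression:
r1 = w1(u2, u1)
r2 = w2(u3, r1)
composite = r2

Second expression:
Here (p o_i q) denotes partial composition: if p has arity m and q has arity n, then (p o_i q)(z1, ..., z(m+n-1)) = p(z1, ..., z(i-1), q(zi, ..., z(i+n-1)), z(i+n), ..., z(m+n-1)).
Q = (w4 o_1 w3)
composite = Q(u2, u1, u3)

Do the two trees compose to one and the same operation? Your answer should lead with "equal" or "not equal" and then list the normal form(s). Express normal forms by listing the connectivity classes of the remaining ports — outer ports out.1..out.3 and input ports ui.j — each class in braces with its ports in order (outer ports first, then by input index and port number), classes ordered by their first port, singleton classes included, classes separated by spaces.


Normal form of the first expression: {out.1} {out.2} {out.3, u1.2, u2.1, u2.2} {u1.1, u1.3, u2.3} {u3.1} {u3.2} {u3.3}
Normal form of the second expression: {out.1} {out.2, u3.3} {out.3} {u1.1, u1.3, u2.1} {u1.2, u2.2} {u2.3} {u3.1} {u3.2}
Different reductions; not equal.

not equal: they reduce to {out.1} {out.2} {out.3, u1.2, u2.1, u2.2} {u1.1, u1.3, u2.3} {u3.1} {u3.2} {u3.3} and {out.1} {out.2, u3.3} {out.3} {u1.1, u1.3, u2.1} {u1.2, u2.2} {u2.3} {u3.1} {u3.2}


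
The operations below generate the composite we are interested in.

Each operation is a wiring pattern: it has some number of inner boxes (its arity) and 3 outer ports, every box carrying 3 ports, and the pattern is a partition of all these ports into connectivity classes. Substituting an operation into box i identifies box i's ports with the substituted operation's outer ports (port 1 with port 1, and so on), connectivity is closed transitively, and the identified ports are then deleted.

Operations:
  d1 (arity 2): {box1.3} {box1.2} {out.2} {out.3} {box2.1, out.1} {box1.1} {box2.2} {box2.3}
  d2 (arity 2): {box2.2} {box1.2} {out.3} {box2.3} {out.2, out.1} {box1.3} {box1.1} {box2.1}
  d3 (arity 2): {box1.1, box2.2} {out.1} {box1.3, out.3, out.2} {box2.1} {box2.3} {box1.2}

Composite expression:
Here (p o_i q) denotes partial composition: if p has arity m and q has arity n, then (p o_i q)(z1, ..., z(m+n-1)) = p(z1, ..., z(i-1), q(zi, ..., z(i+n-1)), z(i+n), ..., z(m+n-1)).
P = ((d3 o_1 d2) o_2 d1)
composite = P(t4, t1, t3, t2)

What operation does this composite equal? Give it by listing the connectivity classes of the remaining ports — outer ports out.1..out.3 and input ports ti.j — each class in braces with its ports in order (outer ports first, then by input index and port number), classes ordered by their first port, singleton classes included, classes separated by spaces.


After gluing at d3, chains via deleted ports link the t-ports.
after d1, the pattern on (t1, t3) reads {out.1, t3.1} {out.2} {out.3} {t1.1} {t1.2} {t1.3} {t3.2} {t3.3} (out.j = its outer ports)
after d2, the pattern on (t4, t1, t3) reads {out.1, out.2} {out.3} {t1.1} {t1.2} {t1.3} {t3.1} {t3.2} {t3.3} {t4.1} {t4.2} {t4.3} (out.j = its outer ports)
after d3, the pattern on (t4, t1, t3, t2) reads {out.1} {out.2, out.3} {t1.1} {t1.2} {t1.3} {t2.1} {t2.2} {t2.3} {t3.1} {t3.2} {t3.3} {t4.1} {t4.2} {t4.3} (out.j = its outer ports)

{out.1} {out.2, out.3} {t1.1} {t1.2} {t1.3} {t2.1} {t2.2} {t2.3} {t3.1} {t3.2} {t3.3} {t4.1} {t4.2} {t4.3}
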